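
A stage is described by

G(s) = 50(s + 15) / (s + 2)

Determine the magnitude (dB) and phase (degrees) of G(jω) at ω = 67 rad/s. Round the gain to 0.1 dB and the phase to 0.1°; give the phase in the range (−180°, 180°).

At s = jω = j67:
zero (s+15): 15 + j67 → |·| = √(15²+67²) = √4714 ≈ 68.659, ∠ = arctan(67/15) ≈ 77.38°
pole (s+2): 2 + j67 → |·| = √(2²+67²) = √4493 ≈ 67.03, ∠ = arctan(67/2) ≈ 88.29°
|G| = 50 · 68.659 / 67.03 ≈ 51.215
Gain = 20 log₁₀(51.215) ≈ 34.19 dB
∠G = 77.38° − 88.29° = -10.91°

34.2 dB, -10.9°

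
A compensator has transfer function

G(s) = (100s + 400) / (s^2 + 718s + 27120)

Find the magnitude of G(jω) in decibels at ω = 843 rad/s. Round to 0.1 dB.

Substitute s = j843:
Numerator: 100(j843) + 400 = 400 + j84300
Denominator: (j843)^2 + 718(j843) + 27120 = -683529 + j605274
|N| = √(400² + 84300²) ≈ 84301, ∠N ≈ 89.73°
|D| = √(683529² + 605274²) ≈ 9.13e+05, ∠D ≈ 138.47°
|G| = 84301 / 9.13e+05 ≈ 0.092334
Gain = 20 log₁₀(0.092334) ≈ -20.69 dB

-20.7 dB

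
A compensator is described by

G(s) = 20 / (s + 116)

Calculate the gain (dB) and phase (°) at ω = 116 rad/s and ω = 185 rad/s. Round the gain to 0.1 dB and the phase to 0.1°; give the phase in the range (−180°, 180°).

ω = 116: -18.3 dB, -45.0°; ω = 185: -20.8 dB, -57.9°

At s = jω = j116:
pole (s+116): 116 + j116 → |·| = √(116²+116²) = √26912 ≈ 164.05, ∠ = arctan(116/116) ≈ 45.00°
|G| = 20 / 164.05 ≈ 0.12191
Gain = 20 log₁₀(0.12191) ≈ -18.28 dB
∠G = 0.00° − 45.00° = -45.00°

At s = jω = j185:
pole (s+116): 116 + j185 → |·| = √(116²+185²) = √47681 ≈ 218.36, ∠ = arctan(185/116) ≈ 57.91°
|G| = 20 / 218.36 ≈ 0.091592
Gain = 20 log₁₀(0.091592) ≈ -20.76 dB
∠G = 0.00° − 57.91° = -57.91°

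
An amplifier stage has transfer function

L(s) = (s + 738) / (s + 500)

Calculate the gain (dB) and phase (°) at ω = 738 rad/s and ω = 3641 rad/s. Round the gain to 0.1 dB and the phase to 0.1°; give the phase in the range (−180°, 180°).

Substitute s = j738:
Numerator: (j738) + 738 = 738 + j738
Denominator: (j738) + 500 = 500 + j738
|N| = √(738² + 738²) ≈ 1043.7, ∠N ≈ 45.00°
|D| = √(500² + 738²) ≈ 891.43, ∠D ≈ 55.88°
|L| = 1043.7 / 891.43 ≈ 1.1708
Gain = 20 log₁₀(1.1708) ≈ 1.37 dB
∠L = 45.00° − 55.88° = -10.88°

Substitute s = j3641:
Numerator: (j3641) + 738 = 738 + j3641
Denominator: (j3641) + 500 = 500 + j3641
|N| = √(738² + 3641²) ≈ 3715, ∠N ≈ 78.54°
|D| = √(500² + 3641²) ≈ 3675.2, ∠D ≈ 82.18°
|L| = 3715 / 3675.2 ≈ 1.0108
Gain = 20 log₁₀(1.0108) ≈ 0.09 dB
∠L = 78.54° − 82.18° = -3.64°

ω = 738: 1.4 dB, -10.9°; ω = 3641: 0.1 dB, -3.6°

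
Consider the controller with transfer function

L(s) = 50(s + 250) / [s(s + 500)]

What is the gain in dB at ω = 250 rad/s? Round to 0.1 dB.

-18.0 dB

At s = jω = j250:
zero (s+250): 250 + j250 → |·| = √(250²+250²) = √125000 ≈ 353.55, ∠ = arctan(250/250) ≈ 45.00°
pole (s+500): 500 + j250 → |·| = √(500²+250²) = √312500 ≈ 559.02, ∠ = arctan(250/500) ≈ 26.57°
pole at origin: |s| = 250, ∠ = 90.00° (in denominator)
|L| = 50 · 353.55 / 1.3976e+05 ≈ 0.12648
Gain = 20 log₁₀(0.12648) ≈ -17.96 dB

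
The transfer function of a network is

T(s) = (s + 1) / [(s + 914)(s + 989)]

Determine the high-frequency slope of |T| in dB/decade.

Each pole contributes −20 dB/decade at high frequency; each zero contributes +20 dB/decade.
Net: 1 zero(s) − 2 pole(s) → -20 dB/decade.

-20 dB/decade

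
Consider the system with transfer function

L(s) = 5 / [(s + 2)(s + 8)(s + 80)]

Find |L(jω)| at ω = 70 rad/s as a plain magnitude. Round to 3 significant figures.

At s = jω = j70:
pole (s+2): 2 + j70 → |·| = √(2²+70²) = √4904 ≈ 70.029, ∠ = arctan(70/2) ≈ 88.36°
pole (s+8): 8 + j70 → |·| = √(8²+70²) = √4964 ≈ 70.456, ∠ = arctan(70/8) ≈ 83.48°
pole (s+80): 80 + j70 → |·| = √(80²+70²) = √11300 ≈ 106.3, ∠ = arctan(70/80) ≈ 41.19°
|L| = 5 / 5.2448e+05 ≈ 9.5333e-06

9.53e-06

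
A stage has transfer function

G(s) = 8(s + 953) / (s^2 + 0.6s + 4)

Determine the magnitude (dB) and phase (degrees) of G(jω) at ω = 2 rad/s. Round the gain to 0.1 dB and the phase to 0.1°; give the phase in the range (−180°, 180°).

76.1 dB, -89.9°

At s = jω = j2:
zero (s+953): 953 + j2 → |·| = √(953²+2²) = √908213 ≈ 953, ∠ = arctan(2/953) ≈ 0.12°
quadratic: (j2)² + 0.6·j2 + 4 = 0 + j1.2 → |·| ≈ 1.2, ∠ ≈ 90.00°
|G| = 8 · 953 / 1.2 ≈ 6353.3
Gain = 20 log₁₀(6353.3) ≈ 76.06 dB
∠G = 0.12° − 90.00° = -89.88°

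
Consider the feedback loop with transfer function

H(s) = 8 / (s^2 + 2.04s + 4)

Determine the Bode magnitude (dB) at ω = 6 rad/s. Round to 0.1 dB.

-12.6 dB

At s = jω = j6:
quadratic: (j6)² + 2.04·j6 + 4 = -32 + j12.24 → |·| ≈ 34.261, ∠ ≈ 159.07°
|H| = 8 / 34.261 ≈ 0.2335
Gain = 20 log₁₀(0.2335) ≈ -12.63 dB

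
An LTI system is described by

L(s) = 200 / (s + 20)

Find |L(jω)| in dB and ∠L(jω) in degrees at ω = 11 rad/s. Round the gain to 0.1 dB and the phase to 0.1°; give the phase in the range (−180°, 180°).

Substitute s = j11:
Numerator: 200 = 200 + j0
Denominator: (j11) + 20 = 20 + j11
|N| = √(200² + 0²) ≈ 200, ∠N ≈ 0.00°
|D| = √(20² + 11²) ≈ 22.825, ∠D ≈ 28.81°
|L| = 200 / 22.825 ≈ 8.7623
Gain = 20 log₁₀(8.7623) ≈ 18.85 dB
∠L = 0.00° − 28.81° = -28.81°

18.9 dB, -28.8°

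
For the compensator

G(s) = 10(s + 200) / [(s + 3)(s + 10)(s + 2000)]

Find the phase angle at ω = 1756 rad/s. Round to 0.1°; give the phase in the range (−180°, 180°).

At s = jω = j1756:
zero (s+200): 200 + j1756 → |·| = √(200²+1756²) = √3123536 ≈ 1767.4, ∠ = arctan(1756/200) ≈ 83.50°
pole (s+3): 3 + j1756 → |·| = √(3²+1756²) = √3083545 ≈ 1756, ∠ = arctan(1756/3) ≈ 89.90°
pole (s+10): 10 + j1756 → |·| = √(10²+1756²) = √3083636 ≈ 1756, ∠ = arctan(1756/10) ≈ 89.67°
pole (s+2000): 2000 + j1756 → |·| = √(2000²+1756²) = √7083536 ≈ 2661.5, ∠ = arctan(1756/2000) ≈ 41.28°
∠G = 83.50° − 220.85° = -137.35°

-137.4°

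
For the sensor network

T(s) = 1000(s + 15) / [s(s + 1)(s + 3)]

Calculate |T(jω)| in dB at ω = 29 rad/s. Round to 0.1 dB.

2.5 dB

At s = jω = j29:
zero (s+15): 15 + j29 → |·| = √(15²+29²) = √1066 ≈ 32.65, ∠ = arctan(29/15) ≈ 62.65°
pole (s+1): 1 + j29 → |·| = √(1²+29²) = √842 ≈ 29.017, ∠ = arctan(29/1) ≈ 88.03°
pole (s+3): 3 + j29 → |·| = √(3²+29²) = √850 ≈ 29.155, ∠ = arctan(29/3) ≈ 84.09°
pole at origin: |s| = 29, ∠ = 90.00° (in denominator)
|T| = 1000 · 32.65 / 24534 ≈ 1.3308
Gain = 20 log₁₀(1.3308) ≈ 2.48 dB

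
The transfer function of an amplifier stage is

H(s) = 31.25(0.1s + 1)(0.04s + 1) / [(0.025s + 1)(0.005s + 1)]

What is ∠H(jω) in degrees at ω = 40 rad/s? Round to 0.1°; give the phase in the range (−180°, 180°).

At ω = 40 rad/s:
zero (1 + j40·0.1) = 1 + j4 → |·| ≈ 4.1231, ∠ ≈ 75.96°
zero (1 + j40·0.04) = 1 + j1.6 → |·| ≈ 1.8868, ∠ ≈ 57.99°
pole (1 + j40·0.025) = 1 + j1 → |·| ≈ 1.4142, ∠ ≈ 45.00°
pole (1 + j40·0.005) = 1 + j0.2 → |·| ≈ 1.0198, ∠ ≈ 11.31°
∠H = (75.96° + 57.99°) − (45.00° + 11.31°) = 77.64°

77.6°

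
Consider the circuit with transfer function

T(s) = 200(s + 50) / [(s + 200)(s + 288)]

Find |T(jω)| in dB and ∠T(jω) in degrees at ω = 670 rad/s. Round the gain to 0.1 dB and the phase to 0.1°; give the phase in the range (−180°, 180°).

At s = jω = j670:
zero (s+50): 50 + j670 → |·| = √(50²+670²) = √451400 ≈ 671.86, ∠ = arctan(670/50) ≈ 85.73°
pole (s+200): 200 + j670 → |·| = √(200²+670²) = √488900 ≈ 699.21, ∠ = arctan(670/200) ≈ 73.38°
pole (s+288): 288 + j670 → |·| = √(288²+670²) = √531844 ≈ 729.28, ∠ = arctan(670/288) ≈ 66.74°
|T| = 200 · 671.86 / 5.0992e+05 ≈ 0.26352
Gain = 20 log₁₀(0.26352) ≈ -11.58 dB
∠T = 85.73° − 140.12° = -54.39°

-11.6 dB, -54.4°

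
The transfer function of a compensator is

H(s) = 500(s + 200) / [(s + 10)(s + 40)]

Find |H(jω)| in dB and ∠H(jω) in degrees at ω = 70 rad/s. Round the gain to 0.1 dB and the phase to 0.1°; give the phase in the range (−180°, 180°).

25.4 dB, -122.8°

At s = jω = j70:
zero (s+200): 200 + j70 → |·| = √(200²+70²) = √44900 ≈ 211.9, ∠ = arctan(70/200) ≈ 19.29°
pole (s+10): 10 + j70 → |·| = √(10²+70²) = √5000 ≈ 70.711, ∠ = arctan(70/10) ≈ 81.87°
pole (s+40): 40 + j70 → |·| = √(40²+70²) = √6500 ≈ 80.623, ∠ = arctan(70/40) ≈ 60.26°
|H| = 500 · 211.9 / 5700.9 ≈ 18.585
Gain = 20 log₁₀(18.585) ≈ 25.38 dB
∠H = 19.29° − 142.13° = -122.84°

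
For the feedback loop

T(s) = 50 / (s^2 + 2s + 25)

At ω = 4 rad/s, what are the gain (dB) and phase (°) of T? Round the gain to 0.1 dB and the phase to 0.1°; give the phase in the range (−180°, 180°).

12.4 dB, -41.6°

At s = jω = j4:
quadratic: (j4)² + 2·j4 + 25 = 9 + j8 → |·| ≈ 12.042, ∠ ≈ 41.63°
|T| = 50 / 12.042 ≈ 4.1521
Gain = 20 log₁₀(4.1521) ≈ 12.37 dB
∠T = 0.00° − 41.63° = -41.63°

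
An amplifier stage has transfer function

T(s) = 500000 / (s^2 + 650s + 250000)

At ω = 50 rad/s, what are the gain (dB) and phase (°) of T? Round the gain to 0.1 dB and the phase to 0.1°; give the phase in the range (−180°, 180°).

At s = jω = j50:
quadratic: (j50)² + 650·j50 + 250000 = 247500 + j32500 → |·| ≈ 2.4962e+05, ∠ ≈ 7.48°
|T| = 500000 / 2.4962e+05 ≈ 2.003
Gain = 20 log₁₀(2.003) ≈ 6.03 dB
∠T = 0.00° − 7.48° = -7.48°

6.0 dB, -7.5°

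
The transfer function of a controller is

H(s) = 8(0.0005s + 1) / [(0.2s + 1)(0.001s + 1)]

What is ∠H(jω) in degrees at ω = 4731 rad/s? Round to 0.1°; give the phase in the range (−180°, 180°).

At ω = 4731 rad/s:
zero (1 + j4731·0.0005) = 1 + j2.3655 → |·| ≈ 2.5682, ∠ ≈ 67.08°
pole (1 + j4731·0.2) = 1 + j946.2 → |·| ≈ 946.2, ∠ ≈ 89.94°
pole (1 + j4731·0.001) = 1 + j4.731 → |·| ≈ 4.8355, ∠ ≈ 78.06°
∠H = (67.08°) − (89.94° + 78.06°) = -100.92°

-100.9°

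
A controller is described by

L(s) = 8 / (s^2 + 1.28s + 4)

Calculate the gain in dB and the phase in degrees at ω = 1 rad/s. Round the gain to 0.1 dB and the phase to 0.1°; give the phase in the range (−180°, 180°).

At s = jω = j1:
quadratic: (j1)² + 1.28·j1 + 4 = 3 + j1.28 → |·| ≈ 3.2617, ∠ ≈ 23.11°
|L| = 8 / 3.2617 ≈ 2.4527
Gain = 20 log₁₀(2.4527) ≈ 7.79 dB
∠L = 0.00° − 23.11° = -23.11°

7.8 dB, -23.1°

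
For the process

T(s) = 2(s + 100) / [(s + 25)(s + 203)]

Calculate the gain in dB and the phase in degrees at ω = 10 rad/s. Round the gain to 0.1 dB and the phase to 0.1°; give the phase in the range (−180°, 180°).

At s = jω = j10:
zero (s+100): 100 + j10 → |·| = √(100²+10²) = √10100 ≈ 100.5, ∠ = arctan(10/100) ≈ 5.71°
pole (s+25): 25 + j10 → |·| = √(25²+10²) = √725 ≈ 26.926, ∠ = arctan(10/25) ≈ 21.80°
pole (s+203): 203 + j10 → |·| = √(203²+10²) = √41309 ≈ 203.25, ∠ = arctan(10/203) ≈ 2.82°
|T| = 2 · 100.5 / 5472.7 ≈ 0.036728
Gain = 20 log₁₀(0.036728) ≈ -28.70 dB
∠T = 5.71° − 24.62° = -18.91°

-28.7 dB, -18.9°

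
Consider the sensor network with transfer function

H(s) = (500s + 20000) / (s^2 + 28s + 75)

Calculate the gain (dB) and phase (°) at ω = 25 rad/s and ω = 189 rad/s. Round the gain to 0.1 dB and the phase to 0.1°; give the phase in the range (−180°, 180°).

ω = 25: 28.5 dB, -96.2°; ω = 189: 8.6 dB, -93.5°

Substitute s = j25:
Numerator: 500(j25) + 20000 = 20000 + j12500
Denominator: (j25)^2 + 28(j25) + 75 = -550 + j700
|N| = √(20000² + 12500²) ≈ 23585, ∠N ≈ 32.01°
|D| = √(550² + 700²) ≈ 890.22, ∠D ≈ 128.16°
|H| = 23585 / 890.22 ≈ 26.493
Gain = 20 log₁₀(26.493) ≈ 28.46 dB
∠H = 32.01° − 128.16° = -96.15°

Substitute s = j189:
Numerator: 500(j189) + 20000 = 20000 + j94500
Denominator: (j189)^2 + 28(j189) + 75 = -35646 + j5292
|N| = √(20000² + 94500²) ≈ 96593, ∠N ≈ 78.05°
|D| = √(35646² + 5292²) ≈ 36037, ∠D ≈ 171.56°
|H| = 96593 / 36037 ≈ 2.6804
Gain = 20 log₁₀(2.6804) ≈ 8.56 dB
∠H = 78.05° − 171.56° = -93.51°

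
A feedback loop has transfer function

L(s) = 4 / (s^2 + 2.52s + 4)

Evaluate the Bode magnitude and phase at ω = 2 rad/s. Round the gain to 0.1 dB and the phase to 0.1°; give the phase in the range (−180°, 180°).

-2.0 dB, -90.0°

At s = jω = j2:
quadratic: (j2)² + 2.52·j2 + 4 = 0 + j5.04 → |·| ≈ 5.04, ∠ ≈ 90.00°
|L| = 4 / 5.04 ≈ 0.79365
Gain = 20 log₁₀(0.79365) ≈ -2.01 dB
∠L = 0.00° − 90.00° = -90.00°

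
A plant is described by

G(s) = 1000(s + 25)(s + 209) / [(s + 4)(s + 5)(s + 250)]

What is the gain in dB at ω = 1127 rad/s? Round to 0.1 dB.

-1.1 dB

At s = jω = j1127:
zero (s+25): 25 + j1127 → |·| = √(25²+1127²) = √1270754 ≈ 1127.3, ∠ = arctan(1127/25) ≈ 88.73°
zero (s+209): 209 + j1127 → |·| = √(209²+1127²) = √1313810 ≈ 1146.2, ∠ = arctan(1127/209) ≈ 79.49°
pole (s+4): 4 + j1127 → |·| = √(4²+1127²) = √1270145 ≈ 1127, ∠ = arctan(1127/4) ≈ 89.80°
pole (s+5): 5 + j1127 → |·| = √(5²+1127²) = √1270154 ≈ 1127, ∠ = arctan(1127/5) ≈ 89.75°
pole (s+250): 250 + j1127 → |·| = √(250²+1127²) = √1332629 ≈ 1154.4, ∠ = arctan(1127/250) ≈ 77.49°
|G| = 1000 · 1.2921e+06 / 1.4662e+09 ≈ 0.88126
Gain = 20 log₁₀(0.88126) ≈ -1.10 dB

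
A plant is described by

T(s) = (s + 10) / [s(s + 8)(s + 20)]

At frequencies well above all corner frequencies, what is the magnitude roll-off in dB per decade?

-40 dB/decade

Each pole contributes −20 dB/decade at high frequency; each zero contributes +20 dB/decade.
Net: 1 zero(s) − 3 pole(s) → -40 dB/decade.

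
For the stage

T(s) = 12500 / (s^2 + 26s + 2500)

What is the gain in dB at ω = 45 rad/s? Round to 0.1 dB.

At s = jω = j45:
quadratic: (j45)² + 26·j45 + 2500 = 475 + j1170 → |·| ≈ 1262.7, ∠ ≈ 67.90°
|T| = 12500 / 1262.7 ≈ 9.8994
Gain = 20 log₁₀(9.8994) ≈ 19.91 dB

19.9 dB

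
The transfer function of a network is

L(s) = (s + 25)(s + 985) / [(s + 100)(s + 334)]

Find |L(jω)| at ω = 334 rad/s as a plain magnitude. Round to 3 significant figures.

At s = jω = j334:
zero (s+25): 25 + j334 → |·| = √(25²+334²) = √112181 ≈ 334.93, ∠ = arctan(334/25) ≈ 85.72°
zero (s+985): 985 + j334 → |·| = √(985²+334²) = √1081781 ≈ 1040.1, ∠ = arctan(334/985) ≈ 18.73°
pole (s+100): 100 + j334 → |·| = √(100²+334²) = √121556 ≈ 348.65, ∠ = arctan(334/100) ≈ 73.33°
pole (s+334): 334 + j334 → |·| = √(334²+334²) = √223112 ≈ 472.35, ∠ = arctan(334/334) ≈ 45.00°
|L| = 1 · 3.4836e+05 / 1.6468e+05 ≈ 2.1154

2.12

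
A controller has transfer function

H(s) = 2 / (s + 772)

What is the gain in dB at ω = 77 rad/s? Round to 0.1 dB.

Substitute s = j77:
Numerator: 2 = 2 + j0
Denominator: (j77) + 772 = 772 + j77
|N| = √(2² + 0²) ≈ 2, ∠N ≈ 0.00°
|D| = √(772² + 77²) ≈ 775.83, ∠D ≈ 5.70°
|H| = 2 / 775.83 ≈ 0.0025779
Gain = 20 log₁₀(0.0025779) ≈ -51.77 dB

-51.8 dB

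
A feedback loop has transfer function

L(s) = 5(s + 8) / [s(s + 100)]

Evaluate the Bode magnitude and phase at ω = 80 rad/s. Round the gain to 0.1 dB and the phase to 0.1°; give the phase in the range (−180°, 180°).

At s = jω = j80:
zero (s+8): 8 + j80 → |·| = √(8²+80²) = √6464 ≈ 80.399, ∠ = arctan(80/8) ≈ 84.29°
pole (s+100): 100 + j80 → |·| = √(100²+80²) = √16400 ≈ 128.06, ∠ = arctan(80/100) ≈ 38.66°
pole at origin: |s| = 80, ∠ = 90.00° (in denominator)
|L| = 5 · 80.399 / 10245 ≈ 0.039238
Gain = 20 log₁₀(0.039238) ≈ -28.13 dB
∠L = 84.29° − 128.66° = -44.37°

-28.1 dB, -44.4°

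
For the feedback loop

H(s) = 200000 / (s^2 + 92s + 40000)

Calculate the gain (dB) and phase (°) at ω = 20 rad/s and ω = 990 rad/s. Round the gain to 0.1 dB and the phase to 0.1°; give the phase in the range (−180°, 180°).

ω = 20: 14.1 dB, -2.7°; ω = 990: -13.5 dB, -174.5°

At s = jω = j20:
quadratic: (j20)² + 92·j20 + 40000 = 39600 + j1840 → |·| ≈ 39643, ∠ ≈ 2.66°
|H| = 200000 / 39643 ≈ 5.045
Gain = 20 log₁₀(5.045) ≈ 14.06 dB
∠H = 0.00° − 2.66° = -2.66°

At s = jω = j990:
quadratic: (j990)² + 92·j990 + 40000 = -940100 + j91080 → |·| ≈ 9.445e+05, ∠ ≈ 174.47°
|H| = 200000 / 9.445e+05 ≈ 0.21175
Gain = 20 log₁₀(0.21175) ≈ -13.48 dB
∠H = 0.00° − 174.47° = -174.47°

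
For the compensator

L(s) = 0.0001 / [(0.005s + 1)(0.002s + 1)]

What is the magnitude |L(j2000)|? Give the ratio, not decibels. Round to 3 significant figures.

At ω = 2000 rad/s:
pole (1 + j2000·0.005) = 1 + j10 → |·| ≈ 10.05, ∠ ≈ 84.29°
pole (1 + j2000·0.002) = 1 + j4 → |·| ≈ 4.1231, ∠ ≈ 75.96°
|L| = 0.0001 · 1 / (10.05 · 4.1231) ≈ 2.4133e-06

2.41e-06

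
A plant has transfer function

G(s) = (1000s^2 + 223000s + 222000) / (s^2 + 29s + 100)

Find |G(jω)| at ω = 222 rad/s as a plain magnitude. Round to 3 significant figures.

1.41e+03

Substitute s = j222:
Numerator: 1000(j222)^2 + 223000(j222) + 222000 = -49062000 + j49506000
Denominator: (j222)^2 + 29(j222) + 100 = -49184 + j6438
|N| = √(49062000² + 49506000²) ≈ 6.9699e+07, ∠N ≈ 134.74°
|D| = √(49184² + 6438²) ≈ 49604, ∠D ≈ 172.54°
|G| = 6.9699e+07 / 49604 ≈ 1405.1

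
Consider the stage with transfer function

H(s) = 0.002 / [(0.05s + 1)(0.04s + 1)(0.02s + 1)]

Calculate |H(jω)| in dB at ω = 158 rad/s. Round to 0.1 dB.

-98.5 dB

At ω = 158 rad/s:
pole (1 + j158·0.05) = 1 + j7.9 → |·| ≈ 7.963, ∠ ≈ 82.79°
pole (1 + j158·0.04) = 1 + j6.32 → |·| ≈ 6.3986, ∠ ≈ 81.01°
pole (1 + j158·0.02) = 1 + j3.16 → |·| ≈ 3.3145, ∠ ≈ 72.44°
|H| = 0.002 · 1 / (7.963 · 6.3986 · 3.3145) ≈ 1.1843e-05
Gain = 20 log₁₀(1.1843e-05) ≈ -98.53 dB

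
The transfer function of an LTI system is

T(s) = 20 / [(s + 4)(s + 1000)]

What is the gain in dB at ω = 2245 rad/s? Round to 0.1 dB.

At s = jω = j2245:
pole (s+4): 4 + j2245 → |·| = √(4²+2245²) = √5040041 ≈ 2245, ∠ = arctan(2245/4) ≈ 89.90°
pole (s+1000): 1000 + j2245 → |·| = √(1000²+2245²) = √6040025 ≈ 2457.6, ∠ = arctan(2245/1000) ≈ 65.99°
|T| = 20 / 5.5173e+06 ≈ 3.625e-06
Gain = 20 log₁₀(3.625e-06) ≈ -108.81 dB

-108.8 dB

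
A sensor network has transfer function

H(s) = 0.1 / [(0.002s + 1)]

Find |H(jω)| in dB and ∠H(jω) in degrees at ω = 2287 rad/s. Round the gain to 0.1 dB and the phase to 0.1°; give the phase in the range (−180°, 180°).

-33.4 dB, -77.7°

At ω = 2287 rad/s:
pole (1 + j2287·0.002) = 1 + j4.574 → |·| ≈ 4.682, ∠ ≈ 77.67°
|H| = 0.1 · 1 / (4.682) ≈ 0.021358
Gain = 20 log₁₀(0.021358) ≈ -33.41 dB
∠H = (0°) − (77.67°) = -77.67°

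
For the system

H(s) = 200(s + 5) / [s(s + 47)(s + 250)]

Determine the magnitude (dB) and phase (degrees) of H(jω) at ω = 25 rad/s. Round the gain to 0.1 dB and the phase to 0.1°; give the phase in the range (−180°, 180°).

-36.3 dB, -45.0°

At s = jω = j25:
zero (s+5): 5 + j25 → |·| = √(5²+25²) = √650 ≈ 25.495, ∠ = arctan(25/5) ≈ 78.69°
pole (s+47): 47 + j25 → |·| = √(47²+25²) = √2834 ≈ 53.235, ∠ = arctan(25/47) ≈ 28.01°
pole (s+250): 250 + j25 → |·| = √(250²+25²) = √63125 ≈ 251.25, ∠ = arctan(25/250) ≈ 5.71°
pole at origin: |s| = 25, ∠ = 90.00° (in denominator)
|H| = 200 · 25.495 / 3.3438e+05 ≈ 0.015249
Gain = 20 log₁₀(0.015249) ≈ -36.34 dB
∠H = 78.69° − 123.72° = -45.03°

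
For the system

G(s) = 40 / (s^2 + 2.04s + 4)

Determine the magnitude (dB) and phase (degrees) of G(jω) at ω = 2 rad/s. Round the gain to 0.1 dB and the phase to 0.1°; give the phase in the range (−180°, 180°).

19.8 dB, -90.0°

At s = jω = j2:
quadratic: (j2)² + 2.04·j2 + 4 = 0 + j4.08 → |·| ≈ 4.08, ∠ ≈ 90.00°
|G| = 40 / 4.08 ≈ 9.8039
Gain = 20 log₁₀(9.8039) ≈ 19.83 dB
∠G = 0.00° − 90.00° = -90.00°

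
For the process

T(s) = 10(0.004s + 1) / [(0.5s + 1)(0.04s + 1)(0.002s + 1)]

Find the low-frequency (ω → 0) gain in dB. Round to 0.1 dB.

20.0 dB

T(0) = 10 · 1 / 1 = 10
20 log₁₀(10) ≈ 20.00 dB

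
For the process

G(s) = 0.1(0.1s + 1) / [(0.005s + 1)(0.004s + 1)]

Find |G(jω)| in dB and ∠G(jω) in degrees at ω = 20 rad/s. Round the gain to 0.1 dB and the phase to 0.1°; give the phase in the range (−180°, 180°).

At ω = 20 rad/s:
zero (1 + j20·0.1) = 1 + j2 → |·| ≈ 2.2361, ∠ ≈ 63.43°
pole (1 + j20·0.005) = 1 + j0.1 → |·| ≈ 1.005, ∠ ≈ 5.71°
pole (1 + j20·0.004) = 1 + j0.08 → |·| ≈ 1.0032, ∠ ≈ 4.57°
|G| = 0.1 · 2.2361 / (1.005 · 1.0032) ≈ 0.22179
Gain = 20 log₁₀(0.22179) ≈ -13.08 dB
∠G = (63.43°) − (5.71° + 4.57°) = 53.15°

-13.1 dB, 53.2°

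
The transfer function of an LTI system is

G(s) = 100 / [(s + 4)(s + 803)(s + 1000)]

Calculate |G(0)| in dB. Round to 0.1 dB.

G(0) = 100 / (4·803·1000) ≈ 3.1133e-05
20 log₁₀(3.1133e-05) ≈ -90.14 dB

-90.1 dB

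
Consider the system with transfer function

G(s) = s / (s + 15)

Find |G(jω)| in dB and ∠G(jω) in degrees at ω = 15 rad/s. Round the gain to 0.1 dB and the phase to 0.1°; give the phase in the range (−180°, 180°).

-3.0 dB, 45.0°

At s = jω = j15:
zero at origin: s = j15 → |·| = 15, ∠ = 90.00°
pole (s+15): 15 + j15 → |·| = √(15²+15²) = √450 ≈ 21.213, ∠ = arctan(15/15) ≈ 45.00°
|G| = 1 · 15 / 21.213 ≈ 0.70711
Gain = 20 log₁₀(0.70711) ≈ -3.01 dB
∠G = 90.00° − 45.00° = 45.00°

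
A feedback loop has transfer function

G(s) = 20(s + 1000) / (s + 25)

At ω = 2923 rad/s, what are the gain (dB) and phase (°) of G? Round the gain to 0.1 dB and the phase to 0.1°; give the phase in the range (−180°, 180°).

26.5 dB, -18.4°

At s = jω = j2923:
zero (s+1000): 1000 + j2923 → |·| = √(1000²+2923²) = √9543929 ≈ 3089.3, ∠ = arctan(2923/1000) ≈ 71.11°
pole (s+25): 25 + j2923 → |·| = √(25²+2923²) = √8544554 ≈ 2923.1, ∠ = arctan(2923/25) ≈ 89.51°
|G| = 20 · 3089.3 / 2923.1 ≈ 21.137
Gain = 20 log₁₀(21.137) ≈ 26.50 dB
∠G = 71.11° − 89.51° = -18.40°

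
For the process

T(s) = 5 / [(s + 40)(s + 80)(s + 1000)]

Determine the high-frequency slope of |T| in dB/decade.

Each pole contributes −20 dB/decade at high frequency; each zero contributes +20 dB/decade.
Net: 0 zero(s) − 3 pole(s) → -60 dB/decade.

-60 dB/decade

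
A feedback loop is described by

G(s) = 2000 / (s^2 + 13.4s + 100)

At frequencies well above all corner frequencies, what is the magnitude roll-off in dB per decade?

-40 dB/decade

Each pole contributes −20 dB/decade at high frequency; each zero contributes +20 dB/decade.
Net: 0 zero(s) − 2 pole(s) → -40 dB/decade.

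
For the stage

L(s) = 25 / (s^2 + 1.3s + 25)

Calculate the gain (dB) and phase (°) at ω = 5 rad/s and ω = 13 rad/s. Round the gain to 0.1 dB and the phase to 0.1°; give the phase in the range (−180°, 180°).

ω = 5: 11.7 dB, -90.0°; ω = 13: -15.3 dB, -173.3°

At s = jω = j5:
quadratic: (j5)² + 1.3·j5 + 25 = 0 + j6.5 → |·| ≈ 6.5, ∠ ≈ 90.00°
|L| = 25 / 6.5 ≈ 3.8462
Gain = 20 log₁₀(3.8462) ≈ 11.70 dB
∠L = 0.00° − 90.00° = -90.00°

At s = jω = j13:
quadratic: (j13)² + 1.3·j13 + 25 = -144 + j16.9 → |·| ≈ 144.99, ∠ ≈ 173.31°
|L| = 25 / 144.99 ≈ 0.17243
Gain = 20 log₁₀(0.17243) ≈ -15.27 dB
∠L = 0.00° − 173.31° = -173.31°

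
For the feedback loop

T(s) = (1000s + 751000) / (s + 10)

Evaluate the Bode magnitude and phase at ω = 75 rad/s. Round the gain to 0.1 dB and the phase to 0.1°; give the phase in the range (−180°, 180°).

80.0 dB, -76.7°

Substitute s = j75:
Numerator: 1000(j75) + 751000 = 751000 + j75000
Denominator: (j75) + 10 = 10 + j75
|N| = √(751000² + 75000²) ≈ 7.5474e+05, ∠N ≈ 5.70°
|D| = √(10² + 75²) ≈ 75.664, ∠D ≈ 82.41°
|T| = 7.5474e+05 / 75.664 ≈ 9974.9
Gain = 20 log₁₀(9974.9) ≈ 79.98 dB
∠T = 5.70° − 82.41° = -76.71°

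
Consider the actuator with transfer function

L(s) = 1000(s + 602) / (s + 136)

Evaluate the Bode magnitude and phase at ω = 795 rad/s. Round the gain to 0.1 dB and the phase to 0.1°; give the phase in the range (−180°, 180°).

At s = jω = j795:
zero (s+602): 602 + j795 → |·| = √(602²+795²) = √994429 ≈ 997.21, ∠ = arctan(795/602) ≈ 52.87°
pole (s+136): 136 + j795 → |·| = √(136²+795²) = √650521 ≈ 806.55, ∠ = arctan(795/136) ≈ 80.29°
|L| = 1000 · 997.21 / 806.55 ≈ 1236.4
Gain = 20 log₁₀(1236.4) ≈ 61.84 dB
∠L = 52.87° − 80.29° = -27.42°

61.8 dB, -27.4°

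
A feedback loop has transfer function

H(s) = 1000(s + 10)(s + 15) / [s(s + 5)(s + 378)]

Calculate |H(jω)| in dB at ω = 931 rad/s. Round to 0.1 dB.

At s = jω = j931:
zero (s+10): 10 + j931 → |·| = √(10²+931²) = √866861 ≈ 931.05, ∠ = arctan(931/10) ≈ 89.38°
zero (s+15): 15 + j931 → |·| = √(15²+931²) = √866986 ≈ 931.12, ∠ = arctan(931/15) ≈ 89.08°
pole (s+5): 5 + j931 → |·| = √(5²+931²) = √866786 ≈ 931.01, ∠ = arctan(931/5) ≈ 89.69°
pole (s+378): 378 + j931 → |·| = √(378²+931²) = √1009645 ≈ 1004.8, ∠ = arctan(931/378) ≈ 67.90°
pole at origin: |s| = 931, ∠ = 90.00° (in denominator)
|H| = 1000 · 8.6692e+05 / 8.7093e+08 ≈ 0.9954
Gain = 20 log₁₀(0.9954) ≈ -0.04 dB

-0.0 dB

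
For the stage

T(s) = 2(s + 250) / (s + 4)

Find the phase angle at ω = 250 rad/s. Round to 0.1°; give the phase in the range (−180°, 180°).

At s = jω = j250:
zero (s+250): 250 + j250 → |·| = √(250²+250²) = √125000 ≈ 353.55, ∠ = arctan(250/250) ≈ 45.00°
pole (s+4): 4 + j250 → |·| = √(4²+250²) = √62516 ≈ 250.03, ∠ = arctan(250/4) ≈ 89.08°
∠T = 45.00° − 89.08° = -44.08°

-44.1°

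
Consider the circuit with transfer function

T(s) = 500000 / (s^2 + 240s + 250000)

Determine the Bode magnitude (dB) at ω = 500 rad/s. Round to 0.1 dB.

At s = jω = j500:
quadratic: (j500)² + 240·j500 + 250000 = 0 + j120000 → |·| ≈ 1.2e+05, ∠ ≈ 90.00°
|T| = 500000 / 1.2e+05 ≈ 4.1667
Gain = 20 log₁₀(4.1667) ≈ 12.40 dB

12.4 dB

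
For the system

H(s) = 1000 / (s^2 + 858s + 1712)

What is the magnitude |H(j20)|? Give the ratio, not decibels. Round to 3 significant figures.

Substitute s = j20:
Numerator: 1000 = 1000 + j0
Denominator: (j20)^2 + 858(j20) + 1712 = 1312 + j17160
|N| = √(1000² + 0²) ≈ 1000, ∠N ≈ 0.00°
|D| = √(1312² + 17160²) ≈ 17210, ∠D ≈ 85.63°
|H| = 1000 / 17210 ≈ 0.058106

0.0581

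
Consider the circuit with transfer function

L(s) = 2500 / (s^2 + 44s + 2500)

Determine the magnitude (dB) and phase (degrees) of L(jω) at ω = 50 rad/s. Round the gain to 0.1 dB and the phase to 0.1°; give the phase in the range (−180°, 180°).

At s = jω = j50:
quadratic: (j50)² + 44·j50 + 2500 = 0 + j2200 → |·| ≈ 2200, ∠ ≈ 90.00°
|L| = 2500 / 2200 ≈ 1.1364
Gain = 20 log₁₀(1.1364) ≈ 1.11 dB
∠L = 0.00° − 90.00° = -90.00°

1.1 dB, -90.0°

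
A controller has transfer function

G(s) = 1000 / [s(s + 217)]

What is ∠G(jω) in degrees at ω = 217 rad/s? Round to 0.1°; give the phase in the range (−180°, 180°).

-135.0°

At s = jω = j217:
pole (s+217): 217 + j217 → |·| = √(217²+217²) = √94178 ≈ 306.88, ∠ = arctan(217/217) ≈ 45.00°
pole at origin: |s| = 217, ∠ = 90.00° (in denominator)
∠G = 0.00° − 135.00° = -135.00°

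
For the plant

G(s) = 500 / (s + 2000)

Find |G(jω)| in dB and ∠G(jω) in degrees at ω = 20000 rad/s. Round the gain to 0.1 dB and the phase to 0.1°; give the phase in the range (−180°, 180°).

At s = jω = j20000:
pole (s+2000): 2000 + j20000 → |·| = √(2000²+20000²) = √404000000 ≈ 20100, ∠ = arctan(20000/2000) ≈ 84.29°
|G| = 500 / 20100 ≈ 0.024876
Gain = 20 log₁₀(0.024876) ≈ -32.08 dB
∠G = 0.00° − 84.29° = -84.29°

-32.1 dB, -84.3°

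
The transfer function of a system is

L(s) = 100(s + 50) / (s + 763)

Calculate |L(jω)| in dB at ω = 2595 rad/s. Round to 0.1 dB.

At s = jω = j2595:
zero (s+50): 50 + j2595 → |·| = √(50²+2595²) = √6736525 ≈ 2595.5, ∠ = arctan(2595/50) ≈ 88.90°
pole (s+763): 763 + j2595 → |·| = √(763²+2595²) = √7316194 ≈ 2704.8, ∠ = arctan(2595/763) ≈ 73.62°
|L| = 100 · 2595.5 / 2704.8 ≈ 95.959
Gain = 20 log₁₀(95.959) ≈ 39.64 dB

39.6 dB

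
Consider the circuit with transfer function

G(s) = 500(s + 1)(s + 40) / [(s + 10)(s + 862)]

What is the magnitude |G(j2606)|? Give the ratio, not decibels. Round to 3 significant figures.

At s = jω = j2606:
zero (s+1): 1 + j2606 → |·| = √(1²+2606²) = √6791237 ≈ 2606, ∠ = arctan(2606/1) ≈ 89.98°
zero (s+40): 40 + j2606 → |·| = √(40²+2606²) = √6792836 ≈ 2606.3, ∠ = arctan(2606/40) ≈ 89.12°
pole (s+10): 10 + j2606 → |·| = √(10²+2606²) = √6791336 ≈ 2606, ∠ = arctan(2606/10) ≈ 89.78°
pole (s+862): 862 + j2606 → |·| = √(862²+2606²) = √7534280 ≈ 2744.9, ∠ = arctan(2606/862) ≈ 71.70°
|G| = 500 · 6.792e+06 / 7.1532e+06 ≈ 474.75

475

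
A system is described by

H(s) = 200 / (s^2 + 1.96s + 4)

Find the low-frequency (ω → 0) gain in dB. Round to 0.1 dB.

34.0 dB

H(0) = 200 / 4 = 50
20 log₁₀(50) ≈ 33.98 dB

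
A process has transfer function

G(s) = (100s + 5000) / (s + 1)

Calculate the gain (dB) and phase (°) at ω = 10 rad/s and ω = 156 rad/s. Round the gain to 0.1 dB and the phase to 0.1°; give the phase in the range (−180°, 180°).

Substitute s = j10:
Numerator: 100(j10) + 5000 = 5000 + j1000
Denominator: (j10) + 1 = 1 + j10
|N| = √(5000² + 1000²) ≈ 5099, ∠N ≈ 11.31°
|D| = √(1² + 10²) ≈ 10.05, ∠D ≈ 84.29°
|G| = 5099 / 10.05 ≈ 507.36
Gain = 20 log₁₀(507.36) ≈ 54.11 dB
∠G = 11.31° − 84.29° = -72.98°

Substitute s = j156:
Numerator: 100(j156) + 5000 = 5000 + j15600
Denominator: (j156) + 1 = 1 + j156
|N| = √(5000² + 15600²) ≈ 16382, ∠N ≈ 72.23°
|D| = √(1² + 156²) ≈ 156, ∠D ≈ 89.63°
|G| = 16382 / 156 ≈ 105.01
Gain = 20 log₁₀(105.01) ≈ 40.42 dB
∠G = 72.23° − 89.63° = -17.40°

ω = 10: 54.1 dB, -73.0°; ω = 156: 40.4 dB, -17.4°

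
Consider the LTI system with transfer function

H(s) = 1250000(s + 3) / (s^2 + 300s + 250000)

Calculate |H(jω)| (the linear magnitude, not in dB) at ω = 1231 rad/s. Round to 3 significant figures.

1.17e+03

At s = jω = j1231:
zero (s+3): 3 + j1231 → |·| = √(3²+1231²) = √1515370 ≈ 1231, ∠ = arctan(1231/3) ≈ 89.86°
quadratic: (j1231)² + 300·j1231 + 250000 = -1265361 + j369300 → |·| ≈ 1.3182e+06, ∠ ≈ 163.73°
|H| = 1250000 · 1231 / 1.3182e+06 ≈ 1167.3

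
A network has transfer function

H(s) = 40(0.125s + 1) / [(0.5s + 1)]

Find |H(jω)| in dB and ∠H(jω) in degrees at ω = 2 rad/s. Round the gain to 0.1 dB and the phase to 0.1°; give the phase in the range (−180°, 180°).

29.3 dB, -31.0°

At ω = 2 rad/s:
zero (1 + j2·0.125) = 1 + j0.25 → |·| ≈ 1.0308, ∠ ≈ 14.04°
pole (1 + j2·0.5) = 1 + j1 → |·| ≈ 1.4142, ∠ ≈ 45.00°
|H| = 40 · 1.0308 / (1.4142) ≈ 29.156
Gain = 20 log₁₀(29.156) ≈ 29.29 dB
∠H = (14.04°) − (45.00°) = -30.96°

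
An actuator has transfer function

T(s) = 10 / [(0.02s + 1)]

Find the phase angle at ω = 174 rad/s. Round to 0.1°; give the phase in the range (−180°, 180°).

-74.0°

At ω = 174 rad/s:
pole (1 + j174·0.02) = 1 + j3.48 → |·| ≈ 3.6208, ∠ ≈ 73.97°
∠T = (0°) − (73.97°) = -73.97°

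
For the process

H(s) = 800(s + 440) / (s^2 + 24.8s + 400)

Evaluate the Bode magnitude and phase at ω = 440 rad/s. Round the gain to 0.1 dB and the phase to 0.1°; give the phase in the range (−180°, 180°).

8.2 dB, -131.8°

At s = jω = j440:
zero (s+440): 440 + j440 → |·| = √(440²+440²) = √387200 ≈ 622.25, ∠ = arctan(440/440) ≈ 45.00°
quadratic: (j440)² + 24.8·j440 + 400 = -193200 + j10912 → |·| ≈ 1.9351e+05, ∠ ≈ 176.77°
|H| = 800 · 622.25 / 1.9351e+05 ≈ 2.5725
Gain = 20 log₁₀(2.5725) ≈ 8.21 dB
∠H = 45.00° − 176.77° = -131.77°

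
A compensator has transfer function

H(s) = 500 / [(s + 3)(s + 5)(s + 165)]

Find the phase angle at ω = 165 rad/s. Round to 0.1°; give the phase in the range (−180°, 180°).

At s = jω = j165:
pole (s+3): 3 + j165 → |·| = √(3²+165²) = √27234 ≈ 165.03, ∠ = arctan(165/3) ≈ 88.96°
pole (s+5): 5 + j165 → |·| = √(5²+165²) = √27250 ≈ 165.08, ∠ = arctan(165/5) ≈ 88.26°
pole (s+165): 165 + j165 → |·| = √(165²+165²) = √54450 ≈ 233.35, ∠ = arctan(165/165) ≈ 45.00°
∠H = 0.00° − 222.22° = -222.22° ≡ 137.78° (principal value)

137.8°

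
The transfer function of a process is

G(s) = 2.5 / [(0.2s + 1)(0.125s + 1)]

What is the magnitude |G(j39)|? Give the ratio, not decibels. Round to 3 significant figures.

At ω = 39 rad/s:
pole (1 + j39·0.2) = 1 + j7.8 → |·| ≈ 7.8638, ∠ ≈ 82.69°
pole (1 + j39·0.125) = 1 + j4.875 → |·| ≈ 4.9765, ∠ ≈ 78.41°
|G| = 2.5 · 1 / (7.8638 · 4.9765) ≈ 0.063883

0.0639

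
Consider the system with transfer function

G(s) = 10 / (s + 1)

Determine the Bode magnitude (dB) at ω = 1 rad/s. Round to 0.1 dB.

17.0 dB

At s = jω = j1:
pole (s+1): 1 + j1 → |·| = √(1²+1²) = √2 ≈ 1.4142, ∠ = arctan(1/1) ≈ 45.00°
|G| = 10 / 1.4142 ≈ 7.0711
Gain = 20 log₁₀(7.0711) ≈ 16.99 dB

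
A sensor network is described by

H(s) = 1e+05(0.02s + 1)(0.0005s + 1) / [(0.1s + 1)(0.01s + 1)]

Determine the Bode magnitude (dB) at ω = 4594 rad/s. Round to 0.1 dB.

60.8 dB

At ω = 4594 rad/s:
zero (1 + j4594·0.02) = 1 + j91.88 → |·| ≈ 91.885, ∠ ≈ 89.38°
zero (1 + j4594·0.0005) = 1 + j2.297 → |·| ≈ 2.5052, ∠ ≈ 66.47°
pole (1 + j4594·0.1) = 1 + j459.4 → |·| ≈ 459.4, ∠ ≈ 89.88°
pole (1 + j4594·0.01) = 1 + j45.94 → |·| ≈ 45.951, ∠ ≈ 88.75°
|H| = 1e+05 · 91.885 · 2.5052 / (459.4 · 45.951) ≈ 1090.4
Gain = 20 log₁₀(1090.4) ≈ 60.75 dB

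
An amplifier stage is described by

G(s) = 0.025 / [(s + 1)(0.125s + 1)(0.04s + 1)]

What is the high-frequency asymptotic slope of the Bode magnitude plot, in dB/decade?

Each pole contributes −20 dB/decade at high frequency; each zero contributes +20 dB/decade.
Net: 0 zero(s) − 3 pole(s) → -60 dB/decade.

-60 dB/decade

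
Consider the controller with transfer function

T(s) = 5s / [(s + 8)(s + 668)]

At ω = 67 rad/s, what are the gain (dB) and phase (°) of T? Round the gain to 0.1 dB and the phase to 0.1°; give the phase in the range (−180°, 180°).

-42.6 dB, 1.1°

At s = jω = j67:
zero at origin: s = j67 → |·| = 67, ∠ = 90.00°
pole (s+8): 8 + j67 → |·| = √(8²+67²) = √4553 ≈ 67.476, ∠ = arctan(67/8) ≈ 83.19°
pole (s+668): 668 + j67 → |·| = √(668²+67²) = √450713 ≈ 671.35, ∠ = arctan(67/668) ≈ 5.73°
|T| = 5 · 67 / 45300 ≈ 0.0073951
Gain = 20 log₁₀(0.0073951) ≈ -42.62 dB
∠T = 90.00° − 88.92° = 1.08°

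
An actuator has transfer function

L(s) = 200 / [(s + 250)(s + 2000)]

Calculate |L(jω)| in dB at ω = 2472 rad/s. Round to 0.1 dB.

-91.9 dB

At s = jω = j2472:
pole (s+250): 250 + j2472 → |·| = √(250²+2472²) = √6173284 ≈ 2484.6, ∠ = arctan(2472/250) ≈ 84.23°
pole (s+2000): 2000 + j2472 → |·| = √(2000²+2472²) = √10110784 ≈ 3179.7, ∠ = arctan(2472/2000) ≈ 51.03°
|L| = 200 / 7.9003e+06 ≈ 2.5315e-05
Gain = 20 log₁₀(2.5315e-05) ≈ -91.93 dB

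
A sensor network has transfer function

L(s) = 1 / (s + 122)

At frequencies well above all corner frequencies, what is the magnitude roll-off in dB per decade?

Each pole contributes −20 dB/decade at high frequency; each zero contributes +20 dB/decade.
Net: 0 zero(s) − 1 pole(s) → -20 dB/decade.

-20 dB/decade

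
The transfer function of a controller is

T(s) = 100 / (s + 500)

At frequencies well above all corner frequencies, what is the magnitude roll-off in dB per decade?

-20 dB/decade

Each pole contributes −20 dB/decade at high frequency; each zero contributes +20 dB/decade.
Net: 0 zero(s) − 1 pole(s) → -20 dB/decade.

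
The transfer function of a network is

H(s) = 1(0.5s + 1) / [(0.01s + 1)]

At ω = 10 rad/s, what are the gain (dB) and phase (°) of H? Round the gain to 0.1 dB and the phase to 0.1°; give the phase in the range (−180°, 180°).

14.1 dB, 73.0°

At ω = 10 rad/s:
zero (1 + j10·0.5) = 1 + j5 → |·| ≈ 5.099, ∠ ≈ 78.69°
pole (1 + j10·0.01) = 1 + j0.1 → |·| ≈ 1.005, ∠ ≈ 5.71°
|H| = 1 · 5.099 / (1.005) ≈ 5.0736
Gain = 20 log₁₀(5.0736) ≈ 14.11 dB
∠H = (78.69°) − (5.71°) = 72.98°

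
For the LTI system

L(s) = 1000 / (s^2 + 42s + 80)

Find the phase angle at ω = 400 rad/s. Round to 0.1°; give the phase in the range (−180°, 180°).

Substitute s = j400:
Numerator: 1000 = 1000 + j0
Denominator: (j400)^2 + 42(j400) + 80 = -159920 + j16800
|N| = √(1000² + 0²) ≈ 1000, ∠N ≈ 0.00°
|D| = √(159920² + 16800²) ≈ 1.608e+05, ∠D ≈ 174.00°
∠L = 0.00° − 174.00° = -174.00°

-174.0°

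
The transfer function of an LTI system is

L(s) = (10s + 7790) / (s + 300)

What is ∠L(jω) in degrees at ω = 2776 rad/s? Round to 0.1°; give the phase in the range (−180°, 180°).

Substitute s = j2776:
Numerator: 10(j2776) + 7790 = 7790 + j27760
Denominator: (j2776) + 300 = 300 + j2776
|N| = √(7790² + 27760²) ≈ 28832, ∠N ≈ 74.32°
|D| = √(300² + 2776²) ≈ 2792.2, ∠D ≈ 83.83°
∠L = 74.32° − 83.83° = -9.51°

-9.5°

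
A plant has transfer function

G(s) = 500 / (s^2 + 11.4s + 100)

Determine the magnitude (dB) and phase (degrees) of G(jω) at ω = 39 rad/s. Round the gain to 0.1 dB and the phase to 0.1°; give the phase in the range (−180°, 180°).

At s = jω = j39:
quadratic: (j39)² + 11.4·j39 + 100 = -1421 + j444.6 → |·| ≈ 1488.9, ∠ ≈ 162.63°
|G| = 500 / 1488.9 ≈ 0.33582
Gain = 20 log₁₀(0.33582) ≈ -9.48 dB
∠G = 0.00° − 162.63° = -162.63°

-9.5 dB, -162.6°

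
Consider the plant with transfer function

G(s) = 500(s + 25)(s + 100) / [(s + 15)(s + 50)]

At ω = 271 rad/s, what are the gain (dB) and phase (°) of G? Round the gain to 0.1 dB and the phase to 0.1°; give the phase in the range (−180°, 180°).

At s = jω = j271:
zero (s+25): 25 + j271 → |·| = √(25²+271²) = √74066 ≈ 272.15, ∠ = arctan(271/25) ≈ 84.73°
zero (s+100): 100 + j271 → |·| = √(100²+271²) = √83441 ≈ 288.86, ∠ = arctan(271/100) ≈ 69.75°
pole (s+15): 15 + j271 → |·| = √(15²+271²) = √73666 ≈ 271.41, ∠ = arctan(271/15) ≈ 86.83°
pole (s+50): 50 + j271 → |·| = √(50²+271²) = √75941 ≈ 275.57, ∠ = arctan(271/50) ≈ 79.55°
|G| = 500 · 78613 / 74792 ≈ 525.54
Gain = 20 log₁₀(525.54) ≈ 54.41 dB
∠G = 154.48° − 166.38° = -11.90°

54.4 dB, -11.9°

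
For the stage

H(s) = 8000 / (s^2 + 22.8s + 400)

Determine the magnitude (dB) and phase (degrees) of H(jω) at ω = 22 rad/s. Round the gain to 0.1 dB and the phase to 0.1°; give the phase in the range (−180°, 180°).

At s = jω = j22:
quadratic: (j22)² + 22.8·j22 + 400 = -84 + j501.6 → |·| ≈ 508.58, ∠ ≈ 99.51°
|H| = 8000 / 508.58 ≈ 15.73
Gain = 20 log₁₀(15.73) ≈ 23.93 dB
∠H = 0.00° − 99.51° = -99.51°

23.9 dB, -99.5°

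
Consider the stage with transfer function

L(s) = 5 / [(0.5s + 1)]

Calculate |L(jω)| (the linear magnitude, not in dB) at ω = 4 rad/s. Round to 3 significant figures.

At ω = 4 rad/s:
pole (1 + j4·0.5) = 1 + j2 → |·| ≈ 2.2361, ∠ ≈ 63.43°
|L| = 5 · 1 / (2.2361) ≈ 2.236

2.24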